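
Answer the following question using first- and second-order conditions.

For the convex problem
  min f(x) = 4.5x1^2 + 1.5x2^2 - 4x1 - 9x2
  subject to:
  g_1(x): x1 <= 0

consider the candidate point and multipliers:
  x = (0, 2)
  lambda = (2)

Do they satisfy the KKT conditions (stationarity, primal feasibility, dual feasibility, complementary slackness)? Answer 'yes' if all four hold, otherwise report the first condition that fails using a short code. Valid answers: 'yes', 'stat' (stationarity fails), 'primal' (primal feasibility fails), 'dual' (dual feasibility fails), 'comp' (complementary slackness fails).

Gradient of f: grad f(x) = Q x + c = (-4, -3)
Constraint values g_i(x) = a_i^T x - b_i:
  g_1((0, 2)) = 0
Stationarity residual: grad f(x) + sum_i lambda_i a_i = (-2, -3)
  -> stationarity FAILS
Primal feasibility (all g_i <= 0): OK
Dual feasibility (all lambda_i >= 0): OK
Complementary slackness (lambda_i * g_i(x) = 0 for all i): OK

Verdict: the first failing condition is stationarity -> stat.

stat


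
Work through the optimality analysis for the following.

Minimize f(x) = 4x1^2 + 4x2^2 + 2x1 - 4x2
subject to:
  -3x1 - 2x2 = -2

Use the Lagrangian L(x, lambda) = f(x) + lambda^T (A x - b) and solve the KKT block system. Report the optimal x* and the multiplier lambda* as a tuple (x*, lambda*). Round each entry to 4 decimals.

Form the Lagrangian:
  L(x, lambda) = (1/2) x^T Q x + c^T x + lambda^T (A x - b)
Stationarity (grad_x L = 0): Q x + c + A^T lambda = 0.
Primal feasibility: A x = b.

This gives the KKT block system:
  [ Q   A^T ] [ x     ]   [-c ]
  [ A    0  ] [ lambda ] = [ b ]

Solving the linear system:
  x*      = (0.1538, 0.7692)
  lambda* = (1.0769)
  f(x*)   = -0.3077

x* = (0.1538, 0.7692), lambda* = (1.0769)


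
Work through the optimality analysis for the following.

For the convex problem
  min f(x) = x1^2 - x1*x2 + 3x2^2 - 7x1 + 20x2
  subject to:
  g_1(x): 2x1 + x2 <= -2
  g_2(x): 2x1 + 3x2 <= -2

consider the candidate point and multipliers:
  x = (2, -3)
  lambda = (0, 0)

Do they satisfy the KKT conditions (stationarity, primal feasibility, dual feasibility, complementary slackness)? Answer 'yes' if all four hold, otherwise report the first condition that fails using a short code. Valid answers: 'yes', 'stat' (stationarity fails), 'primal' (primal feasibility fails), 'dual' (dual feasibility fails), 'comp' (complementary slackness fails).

Gradient of f: grad f(x) = Q x + c = (0, 0)
Constraint values g_i(x) = a_i^T x - b_i:
  g_1((2, -3)) = 3
  g_2((2, -3)) = -3
Stationarity residual: grad f(x) + sum_i lambda_i a_i = (0, 0)
  -> stationarity OK
Primal feasibility (all g_i <= 0): FAILS
Dual feasibility (all lambda_i >= 0): OK
Complementary slackness (lambda_i * g_i(x) = 0 for all i): OK

Verdict: the first failing condition is primal_feasibility -> primal.

primal


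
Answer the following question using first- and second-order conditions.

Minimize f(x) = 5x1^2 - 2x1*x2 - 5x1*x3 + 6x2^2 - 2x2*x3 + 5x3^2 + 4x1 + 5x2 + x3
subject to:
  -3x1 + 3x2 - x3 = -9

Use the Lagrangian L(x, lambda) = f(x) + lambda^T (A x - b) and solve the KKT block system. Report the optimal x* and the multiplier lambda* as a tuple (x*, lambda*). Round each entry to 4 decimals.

Form the Lagrangian:
  L(x, lambda) = (1/2) x^T Q x + c^T x + lambda^T (A x - b)
Stationarity (grad_x L = 0): Q x + c + A^T lambda = 0.
Primal feasibility: A x = b.

This gives the KKT block system:
  [ Q   A^T ] [ x     ]   [-c ]
  [ A    0  ] [ lambda ] = [ b ]

Solving the linear system:
  x*      = (1.3342, -1.3916, 0.8225)
  lambda* = (5.3376)
  f(x*)   = 23.6197

x* = (1.3342, -1.3916, 0.8225), lambda* = (5.3376)


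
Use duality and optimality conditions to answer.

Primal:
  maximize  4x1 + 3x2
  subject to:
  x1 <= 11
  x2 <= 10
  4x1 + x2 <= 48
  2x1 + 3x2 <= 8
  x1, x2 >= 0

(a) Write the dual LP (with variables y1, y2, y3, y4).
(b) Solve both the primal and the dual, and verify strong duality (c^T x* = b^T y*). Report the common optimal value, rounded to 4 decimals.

The standard primal-dual pair for 'max c^T x s.t. A x <= b, x >= 0' is:
  Dual:  min b^T y  s.t.  A^T y >= c,  y >= 0.

So the dual LP is:
  minimize  11y1 + 10y2 + 48y3 + 8y4
  subject to:
    y1 + 4y3 + 2y4 >= 4
    y2 + y3 + 3y4 >= 3
    y1, y2, y3, y4 >= 0

Solving the primal: x* = (4, 0).
  primal value c^T x* = 16.
Solving the dual: y* = (0, 0, 0, 2).
  dual value b^T y* = 16.
Strong duality: c^T x* = b^T y*. Confirmed.

16


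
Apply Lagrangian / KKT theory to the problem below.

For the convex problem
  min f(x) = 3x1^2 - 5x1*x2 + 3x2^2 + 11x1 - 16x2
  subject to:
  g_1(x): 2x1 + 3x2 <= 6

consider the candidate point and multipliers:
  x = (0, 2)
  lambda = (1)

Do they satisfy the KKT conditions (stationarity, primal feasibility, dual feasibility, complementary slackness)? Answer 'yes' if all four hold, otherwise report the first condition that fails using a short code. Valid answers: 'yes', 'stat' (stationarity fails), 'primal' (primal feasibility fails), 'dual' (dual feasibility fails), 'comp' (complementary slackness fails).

Gradient of f: grad f(x) = Q x + c = (1, -4)
Constraint values g_i(x) = a_i^T x - b_i:
  g_1((0, 2)) = 0
Stationarity residual: grad f(x) + sum_i lambda_i a_i = (3, -1)
  -> stationarity FAILS
Primal feasibility (all g_i <= 0): OK
Dual feasibility (all lambda_i >= 0): OK
Complementary slackness (lambda_i * g_i(x) = 0 for all i): OK

Verdict: the first failing condition is stationarity -> stat.

stat


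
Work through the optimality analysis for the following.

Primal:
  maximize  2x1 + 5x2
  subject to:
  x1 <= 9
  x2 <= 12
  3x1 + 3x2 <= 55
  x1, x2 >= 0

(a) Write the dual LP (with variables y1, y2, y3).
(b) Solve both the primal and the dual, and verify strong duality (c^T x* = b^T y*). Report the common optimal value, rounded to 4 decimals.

The standard primal-dual pair for 'max c^T x s.t. A x <= b, x >= 0' is:
  Dual:  min b^T y  s.t.  A^T y >= c,  y >= 0.

So the dual LP is:
  minimize  9y1 + 12y2 + 55y3
  subject to:
    y1 + 3y3 >= 2
    y2 + 3y3 >= 5
    y1, y2, y3 >= 0

Solving the primal: x* = (6.3333, 12).
  primal value c^T x* = 72.6667.
Solving the dual: y* = (0, 3, 0.6667).
  dual value b^T y* = 72.6667.
Strong duality: c^T x* = b^T y*. Confirmed.

72.6667


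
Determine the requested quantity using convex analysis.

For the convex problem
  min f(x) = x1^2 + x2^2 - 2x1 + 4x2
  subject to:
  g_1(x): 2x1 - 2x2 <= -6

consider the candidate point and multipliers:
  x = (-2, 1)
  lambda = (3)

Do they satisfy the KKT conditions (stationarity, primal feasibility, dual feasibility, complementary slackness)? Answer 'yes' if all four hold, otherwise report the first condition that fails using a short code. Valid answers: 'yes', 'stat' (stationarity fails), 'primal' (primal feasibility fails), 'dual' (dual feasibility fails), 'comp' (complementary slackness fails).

Gradient of f: grad f(x) = Q x + c = (-6, 6)
Constraint values g_i(x) = a_i^T x - b_i:
  g_1((-2, 1)) = 0
Stationarity residual: grad f(x) + sum_i lambda_i a_i = (0, 0)
  -> stationarity OK
Primal feasibility (all g_i <= 0): OK
Dual feasibility (all lambda_i >= 0): OK
Complementary slackness (lambda_i * g_i(x) = 0 for all i): OK

Verdict: yes, KKT holds.

yes


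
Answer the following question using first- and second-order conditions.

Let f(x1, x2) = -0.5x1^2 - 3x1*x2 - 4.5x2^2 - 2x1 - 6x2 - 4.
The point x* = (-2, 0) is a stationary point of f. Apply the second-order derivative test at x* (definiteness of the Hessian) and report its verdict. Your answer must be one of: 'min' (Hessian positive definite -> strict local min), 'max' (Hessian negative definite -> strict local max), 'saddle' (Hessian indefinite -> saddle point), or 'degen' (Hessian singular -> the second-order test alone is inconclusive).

Compute the Hessian H = grad^2 f:
  H = [[-1, -3], [-3, -9]]
Verify stationarity: grad f(x*) = H x* + g = (0, 0).
Eigenvalues of H: -10, 0.
H has a zero eigenvalue (singular; negative semidefinite but not definite), so H is neither positive definite, negative definite, nor indefinite. The second-order test alone is inconclusive -> degen.
(Indeed, f is constant along the null direction of H through x*, so x* is not a strict local extremum.)

degen


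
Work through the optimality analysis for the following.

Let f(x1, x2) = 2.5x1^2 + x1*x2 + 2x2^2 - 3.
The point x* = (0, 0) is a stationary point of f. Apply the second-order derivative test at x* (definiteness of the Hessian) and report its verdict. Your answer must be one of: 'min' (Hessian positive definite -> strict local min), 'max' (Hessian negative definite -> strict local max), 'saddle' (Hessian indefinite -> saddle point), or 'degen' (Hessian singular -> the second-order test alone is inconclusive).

Compute the Hessian H = grad^2 f:
  H = [[5, 1], [1, 4]]
Verify stationarity: grad f(x*) = H x* + g = (0, 0).
Eigenvalues of H: 3.382, 5.618.
Both eigenvalues > 0, so H is positive definite -> x* is a strict local min.

min


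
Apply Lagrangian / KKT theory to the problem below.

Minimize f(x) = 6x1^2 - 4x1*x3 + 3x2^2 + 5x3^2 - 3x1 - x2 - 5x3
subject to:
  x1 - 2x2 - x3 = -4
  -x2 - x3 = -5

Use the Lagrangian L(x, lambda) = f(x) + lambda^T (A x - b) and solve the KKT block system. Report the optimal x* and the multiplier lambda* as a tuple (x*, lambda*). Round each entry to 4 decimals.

Form the Lagrangian:
  L(x, lambda) = (1/2) x^T Q x + c^T x + lambda^T (A x - b)
Stationarity (grad_x L = 0): Q x + c + A^T lambda = 0.
Primal feasibility: A x = b.

This gives the KKT block system:
  [ Q   A^T ] [ x     ]   [-c ]
  [ A    0  ] [ lambda ] = [ b ]

Solving the linear system:
  x*      = (2.4722, 1.4722, 3.5278)
  lambda* = (-12.5556, 32.9444)
  f(x*)   = 43.9861

x* = (2.4722, 1.4722, 3.5278), lambda* = (-12.5556, 32.9444)


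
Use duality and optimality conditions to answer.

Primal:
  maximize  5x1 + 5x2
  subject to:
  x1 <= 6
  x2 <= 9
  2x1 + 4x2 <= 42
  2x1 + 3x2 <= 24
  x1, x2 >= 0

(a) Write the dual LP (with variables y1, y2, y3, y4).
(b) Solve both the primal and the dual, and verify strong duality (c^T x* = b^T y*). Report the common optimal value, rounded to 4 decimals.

The standard primal-dual pair for 'max c^T x s.t. A x <= b, x >= 0' is:
  Dual:  min b^T y  s.t.  A^T y >= c,  y >= 0.

So the dual LP is:
  minimize  6y1 + 9y2 + 42y3 + 24y4
  subject to:
    y1 + 2y3 + 2y4 >= 5
    y2 + 4y3 + 3y4 >= 5
    y1, y2, y3, y4 >= 0

Solving the primal: x* = (6, 4).
  primal value c^T x* = 50.
Solving the dual: y* = (1.6667, 0, 0, 1.6667).
  dual value b^T y* = 50.
Strong duality: c^T x* = b^T y*. Confirmed.

50


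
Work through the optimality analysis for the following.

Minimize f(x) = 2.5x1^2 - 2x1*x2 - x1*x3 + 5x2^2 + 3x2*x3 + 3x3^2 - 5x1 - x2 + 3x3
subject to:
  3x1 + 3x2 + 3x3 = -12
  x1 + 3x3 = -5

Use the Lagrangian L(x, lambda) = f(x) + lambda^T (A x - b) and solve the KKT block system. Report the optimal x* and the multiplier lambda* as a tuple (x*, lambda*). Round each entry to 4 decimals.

Form the Lagrangian:
  L(x, lambda) = (1/2) x^T Q x + c^T x + lambda^T (A x - b)
Stationarity (grad_x L = 0): Q x + c + A^T lambda = 0.
Primal feasibility: A x = b.

This gives the KKT block system:
  [ Q   A^T ] [ x     ]   [-c ]
  [ A    0  ] [ lambda ] = [ b ]

Solving the linear system:
  x*      = (-1.7293, -1.1805, -1.0902)
  lambda* = (4.2055, -2.4211)
  f(x*)   = 22.4586

x* = (-1.7293, -1.1805, -1.0902), lambda* = (4.2055, -2.4211)


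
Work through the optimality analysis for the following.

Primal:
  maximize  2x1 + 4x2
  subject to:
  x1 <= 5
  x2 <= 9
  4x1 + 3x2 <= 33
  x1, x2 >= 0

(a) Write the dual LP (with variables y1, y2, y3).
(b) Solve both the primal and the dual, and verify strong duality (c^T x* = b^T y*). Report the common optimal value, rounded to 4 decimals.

The standard primal-dual pair for 'max c^T x s.t. A x <= b, x >= 0' is:
  Dual:  min b^T y  s.t.  A^T y >= c,  y >= 0.

So the dual LP is:
  minimize  5y1 + 9y2 + 33y3
  subject to:
    y1 + 4y3 >= 2
    y2 + 3y3 >= 4
    y1, y2, y3 >= 0

Solving the primal: x* = (1.5, 9).
  primal value c^T x* = 39.
Solving the dual: y* = (0, 2.5, 0.5).
  dual value b^T y* = 39.
Strong duality: c^T x* = b^T y*. Confirmed.

39


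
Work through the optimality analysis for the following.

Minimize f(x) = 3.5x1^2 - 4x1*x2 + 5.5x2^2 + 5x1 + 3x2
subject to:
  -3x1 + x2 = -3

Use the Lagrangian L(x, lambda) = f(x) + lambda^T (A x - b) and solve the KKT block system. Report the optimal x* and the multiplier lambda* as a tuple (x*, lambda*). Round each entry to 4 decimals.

Form the Lagrangian:
  L(x, lambda) = (1/2) x^T Q x + c^T x + lambda^T (A x - b)
Stationarity (grad_x L = 0): Q x + c + A^T lambda = 0.
Primal feasibility: A x = b.

This gives the KKT block system:
  [ Q   A^T ] [ x     ]   [-c ]
  [ A    0  ] [ lambda ] = [ b ]

Solving the linear system:
  x*      = (0.8902, -0.3293)
  lambda* = (4.1829)
  f(x*)   = 8.0061

x* = (0.8902, -0.3293), lambda* = (4.1829)


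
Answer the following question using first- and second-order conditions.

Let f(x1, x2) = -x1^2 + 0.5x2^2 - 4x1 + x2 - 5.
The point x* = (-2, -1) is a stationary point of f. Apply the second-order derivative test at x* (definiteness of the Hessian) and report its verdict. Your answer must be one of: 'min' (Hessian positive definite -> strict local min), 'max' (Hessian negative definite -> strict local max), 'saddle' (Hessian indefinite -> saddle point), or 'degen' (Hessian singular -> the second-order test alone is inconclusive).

Compute the Hessian H = grad^2 f:
  H = [[-2, 0], [0, 1]]
Verify stationarity: grad f(x*) = H x* + g = (0, 0).
Eigenvalues of H: -2, 1.
Eigenvalues have mixed signs, so H is indefinite -> x* is a saddle point.

saddle


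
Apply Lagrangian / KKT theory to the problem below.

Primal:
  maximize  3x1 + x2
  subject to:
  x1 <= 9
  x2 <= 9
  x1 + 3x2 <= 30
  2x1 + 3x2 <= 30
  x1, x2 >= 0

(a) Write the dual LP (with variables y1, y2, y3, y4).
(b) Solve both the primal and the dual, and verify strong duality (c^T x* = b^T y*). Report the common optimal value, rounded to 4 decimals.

The standard primal-dual pair for 'max c^T x s.t. A x <= b, x >= 0' is:
  Dual:  min b^T y  s.t.  A^T y >= c,  y >= 0.

So the dual LP is:
  minimize  9y1 + 9y2 + 30y3 + 30y4
  subject to:
    y1 + y3 + 2y4 >= 3
    y2 + 3y3 + 3y4 >= 1
    y1, y2, y3, y4 >= 0

Solving the primal: x* = (9, 4).
  primal value c^T x* = 31.
Solving the dual: y* = (2.3333, 0, 0, 0.3333).
  dual value b^T y* = 31.
Strong duality: c^T x* = b^T y*. Confirmed.

31


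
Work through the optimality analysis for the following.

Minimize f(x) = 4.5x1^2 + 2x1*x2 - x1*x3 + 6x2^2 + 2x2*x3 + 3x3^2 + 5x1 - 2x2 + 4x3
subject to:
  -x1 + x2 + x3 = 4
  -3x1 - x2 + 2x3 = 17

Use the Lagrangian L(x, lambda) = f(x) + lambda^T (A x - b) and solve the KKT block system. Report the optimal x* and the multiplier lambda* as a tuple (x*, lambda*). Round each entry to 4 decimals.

Form the Lagrangian:
  L(x, lambda) = (1/2) x^T Q x + c^T x + lambda^T (A x - b)
Stationarity (grad_x L = 0): Q x + c + A^T lambda = 0.
Primal feasibility: A x = b.

This gives the KKT block system:
  [ Q   A^T ] [ x     ]   [-c ]
  [ A    0  ] [ lambda ] = [ b ]

Solving the linear system:
  x*      = (-3.5036, -1.8321, 2.3285)
  lambda* = (11.6204, -14.7153)
  f(x*)   = 99.5693

x* = (-3.5036, -1.8321, 2.3285), lambda* = (11.6204, -14.7153)


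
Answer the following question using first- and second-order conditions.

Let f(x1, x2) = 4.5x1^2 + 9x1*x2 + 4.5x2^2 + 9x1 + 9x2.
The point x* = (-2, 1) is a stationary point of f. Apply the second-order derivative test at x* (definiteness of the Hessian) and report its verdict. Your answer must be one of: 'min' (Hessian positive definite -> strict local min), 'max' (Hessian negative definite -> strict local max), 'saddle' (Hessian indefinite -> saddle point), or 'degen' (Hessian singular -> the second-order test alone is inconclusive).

Compute the Hessian H = grad^2 f:
  H = [[9, 9], [9, 9]]
Verify stationarity: grad f(x*) = H x* + g = (0, 0).
Eigenvalues of H: 0, 18.
H has a zero eigenvalue (singular; positive semidefinite but not definite), so H is neither positive definite, negative definite, nor indefinite. The second-order test alone is inconclusive -> degen.
(Indeed, f is constant along the null direction of H through x*, so x* is not a strict local extremum.)

degen


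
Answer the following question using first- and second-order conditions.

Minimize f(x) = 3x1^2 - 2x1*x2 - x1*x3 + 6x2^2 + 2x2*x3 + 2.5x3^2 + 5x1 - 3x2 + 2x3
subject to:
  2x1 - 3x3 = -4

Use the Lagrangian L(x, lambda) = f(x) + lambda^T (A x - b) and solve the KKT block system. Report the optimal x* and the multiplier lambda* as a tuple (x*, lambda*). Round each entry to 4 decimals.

Form the Lagrangian:
  L(x, lambda) = (1/2) x^T Q x + c^T x + lambda^T (A x - b)
Stationarity (grad_x L = 0): Q x + c + A^T lambda = 0.
Primal feasibility: A x = b.

This gives the KKT block system:
  [ Q   A^T ] [ x     ]   [-c ]
  [ A    0  ] [ lambda ] = [ b ]

Solving the linear system:
  x*      = (-1.3757, -0.0486, 0.4162)
  lambda* = (1.7865)
  f(x*)   = 0.623

x* = (-1.3757, -0.0486, 0.4162), lambda* = (1.7865)


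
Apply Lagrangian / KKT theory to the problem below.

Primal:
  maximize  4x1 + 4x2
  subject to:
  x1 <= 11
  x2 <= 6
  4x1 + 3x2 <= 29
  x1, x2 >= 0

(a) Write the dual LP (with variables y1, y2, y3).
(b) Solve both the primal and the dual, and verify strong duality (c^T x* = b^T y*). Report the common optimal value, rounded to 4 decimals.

The standard primal-dual pair for 'max c^T x s.t. A x <= b, x >= 0' is:
  Dual:  min b^T y  s.t.  A^T y >= c,  y >= 0.

So the dual LP is:
  minimize  11y1 + 6y2 + 29y3
  subject to:
    y1 + 4y3 >= 4
    y2 + 3y3 >= 4
    y1, y2, y3 >= 0

Solving the primal: x* = (2.75, 6).
  primal value c^T x* = 35.
Solving the dual: y* = (0, 1, 1).
  dual value b^T y* = 35.
Strong duality: c^T x* = b^T y*. Confirmed.

35


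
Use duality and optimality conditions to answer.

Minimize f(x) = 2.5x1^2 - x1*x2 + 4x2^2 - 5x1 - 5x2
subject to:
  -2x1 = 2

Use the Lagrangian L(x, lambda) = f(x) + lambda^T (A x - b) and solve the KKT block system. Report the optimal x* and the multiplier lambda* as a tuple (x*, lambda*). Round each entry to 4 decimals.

Form the Lagrangian:
  L(x, lambda) = (1/2) x^T Q x + c^T x + lambda^T (A x - b)
Stationarity (grad_x L = 0): Q x + c + A^T lambda = 0.
Primal feasibility: A x = b.

This gives the KKT block system:
  [ Q   A^T ] [ x     ]   [-c ]
  [ A    0  ] [ lambda ] = [ b ]

Solving the linear system:
  x*      = (-1, 0.5)
  lambda* = (-5.25)
  f(x*)   = 6.5

x* = (-1, 0.5), lambda* = (-5.25)


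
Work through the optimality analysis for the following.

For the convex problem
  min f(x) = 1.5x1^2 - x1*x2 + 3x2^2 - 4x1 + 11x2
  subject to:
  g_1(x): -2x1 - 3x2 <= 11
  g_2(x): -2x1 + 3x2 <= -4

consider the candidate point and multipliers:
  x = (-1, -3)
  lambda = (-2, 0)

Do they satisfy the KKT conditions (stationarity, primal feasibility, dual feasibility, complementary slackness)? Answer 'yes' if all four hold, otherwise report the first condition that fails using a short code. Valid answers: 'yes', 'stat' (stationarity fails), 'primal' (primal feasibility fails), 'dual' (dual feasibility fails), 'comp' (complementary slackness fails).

Gradient of f: grad f(x) = Q x + c = (-4, -6)
Constraint values g_i(x) = a_i^T x - b_i:
  g_1((-1, -3)) = 0
  g_2((-1, -3)) = -3
Stationarity residual: grad f(x) + sum_i lambda_i a_i = (0, 0)
  -> stationarity OK
Primal feasibility (all g_i <= 0): OK
Dual feasibility (all lambda_i >= 0): FAILS
Complementary slackness (lambda_i * g_i(x) = 0 for all i): OK

Verdict: the first failing condition is dual_feasibility -> dual.

dual


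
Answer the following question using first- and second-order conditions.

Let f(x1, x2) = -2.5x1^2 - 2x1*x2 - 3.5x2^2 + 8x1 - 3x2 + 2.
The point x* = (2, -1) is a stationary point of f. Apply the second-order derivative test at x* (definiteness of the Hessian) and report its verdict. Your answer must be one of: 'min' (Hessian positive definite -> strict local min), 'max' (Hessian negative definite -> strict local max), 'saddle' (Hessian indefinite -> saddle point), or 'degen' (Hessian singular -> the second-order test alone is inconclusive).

Compute the Hessian H = grad^2 f:
  H = [[-5, -2], [-2, -7]]
Verify stationarity: grad f(x*) = H x* + g = (0, 0).
Eigenvalues of H: -8.2361, -3.7639.
Both eigenvalues < 0, so H is negative definite -> x* is a strict local max.

max


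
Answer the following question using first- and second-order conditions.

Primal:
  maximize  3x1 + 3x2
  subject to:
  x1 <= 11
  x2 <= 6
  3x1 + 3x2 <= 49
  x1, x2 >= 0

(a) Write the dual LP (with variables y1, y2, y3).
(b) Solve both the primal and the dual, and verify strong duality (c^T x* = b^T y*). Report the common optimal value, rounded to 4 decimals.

The standard primal-dual pair for 'max c^T x s.t. A x <= b, x >= 0' is:
  Dual:  min b^T y  s.t.  A^T y >= c,  y >= 0.

So the dual LP is:
  minimize  11y1 + 6y2 + 49y3
  subject to:
    y1 + 3y3 >= 3
    y2 + 3y3 >= 3
    y1, y2, y3 >= 0

Solving the primal: x* = (10.3333, 6).
  primal value c^T x* = 49.
Solving the dual: y* = (0, 0, 1).
  dual value b^T y* = 49.
Strong duality: c^T x* = b^T y*. Confirmed.

49


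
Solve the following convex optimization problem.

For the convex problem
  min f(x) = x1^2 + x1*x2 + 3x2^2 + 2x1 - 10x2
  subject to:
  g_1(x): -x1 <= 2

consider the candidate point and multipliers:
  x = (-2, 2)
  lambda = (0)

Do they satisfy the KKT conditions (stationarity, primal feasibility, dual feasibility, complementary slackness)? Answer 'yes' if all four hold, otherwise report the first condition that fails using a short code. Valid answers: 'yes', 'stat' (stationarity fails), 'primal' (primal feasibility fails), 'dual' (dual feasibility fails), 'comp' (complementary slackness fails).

Gradient of f: grad f(x) = Q x + c = (0, 0)
Constraint values g_i(x) = a_i^T x - b_i:
  g_1((-2, 2)) = 0
Stationarity residual: grad f(x) + sum_i lambda_i a_i = (0, 0)
  -> stationarity OK
Primal feasibility (all g_i <= 0): OK
Dual feasibility (all lambda_i >= 0): OK
Complementary slackness (lambda_i * g_i(x) = 0 for all i): OK

Verdict: yes, KKT holds.

yes


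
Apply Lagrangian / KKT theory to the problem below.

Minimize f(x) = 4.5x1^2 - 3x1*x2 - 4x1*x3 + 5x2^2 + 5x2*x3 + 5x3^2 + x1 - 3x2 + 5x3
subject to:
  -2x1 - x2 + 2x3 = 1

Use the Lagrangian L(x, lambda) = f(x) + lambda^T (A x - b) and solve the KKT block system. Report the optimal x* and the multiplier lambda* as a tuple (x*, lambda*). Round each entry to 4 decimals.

Form the Lagrangian:
  L(x, lambda) = (1/2) x^T Q x + c^T x + lambda^T (A x - b)
Stationarity (grad_x L = 0): Q x + c + A^T lambda = 0.
Primal feasibility: A x = b.

This gives the KKT block system:
  [ Q   A^T ] [ x     ]   [-c ]
  [ A    0  ] [ lambda ] = [ b ]

Solving the linear system:
  x*      = (-0.806, -0.0269, -0.3194)
  lambda* = (-2.4478)
  f(x*)   = 0.0627

x* = (-0.806, -0.0269, -0.3194), lambda* = (-2.4478)


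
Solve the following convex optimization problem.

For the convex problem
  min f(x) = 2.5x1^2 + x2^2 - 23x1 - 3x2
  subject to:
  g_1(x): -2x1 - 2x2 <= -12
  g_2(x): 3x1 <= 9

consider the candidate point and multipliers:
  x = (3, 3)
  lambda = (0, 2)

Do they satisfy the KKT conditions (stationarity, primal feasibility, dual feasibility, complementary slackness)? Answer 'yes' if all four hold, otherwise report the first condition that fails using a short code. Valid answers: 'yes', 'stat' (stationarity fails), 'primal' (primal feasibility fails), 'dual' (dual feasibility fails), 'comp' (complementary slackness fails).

Gradient of f: grad f(x) = Q x + c = (-8, 3)
Constraint values g_i(x) = a_i^T x - b_i:
  g_1((3, 3)) = 0
  g_2((3, 3)) = 0
Stationarity residual: grad f(x) + sum_i lambda_i a_i = (-2, 3)
  -> stationarity FAILS
Primal feasibility (all g_i <= 0): OK
Dual feasibility (all lambda_i >= 0): OK
Complementary slackness (lambda_i * g_i(x) = 0 for all i): OK

Verdict: the first failing condition is stationarity -> stat.

stat


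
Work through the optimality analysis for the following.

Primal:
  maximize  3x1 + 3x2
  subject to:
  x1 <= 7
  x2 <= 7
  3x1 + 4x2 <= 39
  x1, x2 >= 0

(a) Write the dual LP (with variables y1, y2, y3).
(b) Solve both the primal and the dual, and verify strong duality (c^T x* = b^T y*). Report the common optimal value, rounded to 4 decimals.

The standard primal-dual pair for 'max c^T x s.t. A x <= b, x >= 0' is:
  Dual:  min b^T y  s.t.  A^T y >= c,  y >= 0.

So the dual LP is:
  minimize  7y1 + 7y2 + 39y3
  subject to:
    y1 + 3y3 >= 3
    y2 + 4y3 >= 3
    y1, y2, y3 >= 0

Solving the primal: x* = (7, 4.5).
  primal value c^T x* = 34.5.
Solving the dual: y* = (0.75, 0, 0.75).
  dual value b^T y* = 34.5.
Strong duality: c^T x* = b^T y*. Confirmed.

34.5


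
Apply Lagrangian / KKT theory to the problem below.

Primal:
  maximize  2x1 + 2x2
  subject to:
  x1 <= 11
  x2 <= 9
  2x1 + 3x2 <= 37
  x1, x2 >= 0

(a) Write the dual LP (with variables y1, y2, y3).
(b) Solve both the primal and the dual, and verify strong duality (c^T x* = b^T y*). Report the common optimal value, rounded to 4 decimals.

The standard primal-dual pair for 'max c^T x s.t. A x <= b, x >= 0' is:
  Dual:  min b^T y  s.t.  A^T y >= c,  y >= 0.

So the dual LP is:
  minimize  11y1 + 9y2 + 37y3
  subject to:
    y1 + 2y3 >= 2
    y2 + 3y3 >= 2
    y1, y2, y3 >= 0

Solving the primal: x* = (11, 5).
  primal value c^T x* = 32.
Solving the dual: y* = (0.6667, 0, 0.6667).
  dual value b^T y* = 32.
Strong duality: c^T x* = b^T y*. Confirmed.

32


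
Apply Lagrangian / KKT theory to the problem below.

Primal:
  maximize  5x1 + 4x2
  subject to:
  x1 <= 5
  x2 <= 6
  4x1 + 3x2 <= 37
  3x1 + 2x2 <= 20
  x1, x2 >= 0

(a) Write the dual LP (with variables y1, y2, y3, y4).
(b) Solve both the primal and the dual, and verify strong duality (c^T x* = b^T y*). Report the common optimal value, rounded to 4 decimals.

The standard primal-dual pair for 'max c^T x s.t. A x <= b, x >= 0' is:
  Dual:  min b^T y  s.t.  A^T y >= c,  y >= 0.

So the dual LP is:
  minimize  5y1 + 6y2 + 37y3 + 20y4
  subject to:
    y1 + 4y3 + 3y4 >= 5
    y2 + 3y3 + 2y4 >= 4
    y1, y2, y3, y4 >= 0

Solving the primal: x* = (2.6667, 6).
  primal value c^T x* = 37.3333.
Solving the dual: y* = (0, 0.6667, 0, 1.6667).
  dual value b^T y* = 37.3333.
Strong duality: c^T x* = b^T y*. Confirmed.

37.3333


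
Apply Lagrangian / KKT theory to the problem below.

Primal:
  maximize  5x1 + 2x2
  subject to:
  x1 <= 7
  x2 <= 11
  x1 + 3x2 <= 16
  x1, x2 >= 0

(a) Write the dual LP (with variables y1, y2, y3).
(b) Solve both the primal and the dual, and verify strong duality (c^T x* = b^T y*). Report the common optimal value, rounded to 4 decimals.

The standard primal-dual pair for 'max c^T x s.t. A x <= b, x >= 0' is:
  Dual:  min b^T y  s.t.  A^T y >= c,  y >= 0.

So the dual LP is:
  minimize  7y1 + 11y2 + 16y3
  subject to:
    y1 + y3 >= 5
    y2 + 3y3 >= 2
    y1, y2, y3 >= 0

Solving the primal: x* = (7, 3).
  primal value c^T x* = 41.
Solving the dual: y* = (4.3333, 0, 0.6667).
  dual value b^T y* = 41.
Strong duality: c^T x* = b^T y*. Confirmed.

41


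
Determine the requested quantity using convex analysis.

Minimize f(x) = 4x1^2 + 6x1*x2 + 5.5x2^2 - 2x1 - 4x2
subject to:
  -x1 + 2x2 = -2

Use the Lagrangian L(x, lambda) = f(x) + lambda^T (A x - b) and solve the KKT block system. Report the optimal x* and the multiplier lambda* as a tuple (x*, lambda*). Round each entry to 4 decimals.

Form the Lagrangian:
  L(x, lambda) = (1/2) x^T Q x + c^T x + lambda^T (A x - b)
Stationarity (grad_x L = 0): Q x + c + A^T lambda = 0.
Primal feasibility: A x = b.

This gives the KKT block system:
  [ Q   A^T ] [ x     ]   [-c ]
  [ A    0  ] [ lambda ] = [ b ]

Solving the linear system:
  x*      = (0.9254, -0.5373)
  lambda* = (2.1791)
  f(x*)   = 2.3284

x* = (0.9254, -0.5373), lambda* = (2.1791)


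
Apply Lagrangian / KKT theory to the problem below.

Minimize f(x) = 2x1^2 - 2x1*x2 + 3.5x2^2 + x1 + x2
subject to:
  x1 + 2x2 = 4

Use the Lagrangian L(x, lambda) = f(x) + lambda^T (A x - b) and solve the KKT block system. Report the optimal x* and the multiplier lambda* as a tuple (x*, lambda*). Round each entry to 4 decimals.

Form the Lagrangian:
  L(x, lambda) = (1/2) x^T Q x + c^T x + lambda^T (A x - b)
Stationarity (grad_x L = 0): Q x + c + A^T lambda = 0.
Primal feasibility: A x = b.

This gives the KKT block system:
  [ Q   A^T ] [ x     ]   [-c ]
  [ A    0  ] [ lambda ] = [ b ]

Solving the linear system:
  x*      = (1.3548, 1.3226)
  lambda* = (-3.7742)
  f(x*)   = 8.8871

x* = (1.3548, 1.3226), lambda* = (-3.7742)


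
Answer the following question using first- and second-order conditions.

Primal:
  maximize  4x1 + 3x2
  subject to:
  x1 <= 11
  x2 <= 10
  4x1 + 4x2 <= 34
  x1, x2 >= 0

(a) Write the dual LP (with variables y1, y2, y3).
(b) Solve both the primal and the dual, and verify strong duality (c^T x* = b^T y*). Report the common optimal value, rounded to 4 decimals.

The standard primal-dual pair for 'max c^T x s.t. A x <= b, x >= 0' is:
  Dual:  min b^T y  s.t.  A^T y >= c,  y >= 0.

So the dual LP is:
  minimize  11y1 + 10y2 + 34y3
  subject to:
    y1 + 4y3 >= 4
    y2 + 4y3 >= 3
    y1, y2, y3 >= 0

Solving the primal: x* = (8.5, 0).
  primal value c^T x* = 34.
Solving the dual: y* = (0, 0, 1).
  dual value b^T y* = 34.
Strong duality: c^T x* = b^T y*. Confirmed.

34


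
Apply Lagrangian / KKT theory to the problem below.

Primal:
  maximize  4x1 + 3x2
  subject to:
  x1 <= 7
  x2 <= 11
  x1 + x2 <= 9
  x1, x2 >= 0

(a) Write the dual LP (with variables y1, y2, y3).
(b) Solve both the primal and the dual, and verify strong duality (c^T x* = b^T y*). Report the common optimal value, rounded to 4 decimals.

The standard primal-dual pair for 'max c^T x s.t. A x <= b, x >= 0' is:
  Dual:  min b^T y  s.t.  A^T y >= c,  y >= 0.

So the dual LP is:
  minimize  7y1 + 11y2 + 9y3
  subject to:
    y1 + y3 >= 4
    y2 + y3 >= 3
    y1, y2, y3 >= 0

Solving the primal: x* = (7, 2).
  primal value c^T x* = 34.
Solving the dual: y* = (1, 0, 3).
  dual value b^T y* = 34.
Strong duality: c^T x* = b^T y*. Confirmed.

34


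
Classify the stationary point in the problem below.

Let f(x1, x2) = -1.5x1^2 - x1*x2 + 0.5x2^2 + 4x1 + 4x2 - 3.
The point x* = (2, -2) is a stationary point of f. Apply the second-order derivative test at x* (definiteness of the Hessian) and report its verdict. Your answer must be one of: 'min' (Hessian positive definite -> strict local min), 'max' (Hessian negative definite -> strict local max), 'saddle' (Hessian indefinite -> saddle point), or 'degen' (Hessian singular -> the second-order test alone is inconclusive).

Compute the Hessian H = grad^2 f:
  H = [[-3, -1], [-1, 1]]
Verify stationarity: grad f(x*) = H x* + g = (0, 0).
Eigenvalues of H: -3.2361, 1.2361.
Eigenvalues have mixed signs, so H is indefinite -> x* is a saddle point.

saddle


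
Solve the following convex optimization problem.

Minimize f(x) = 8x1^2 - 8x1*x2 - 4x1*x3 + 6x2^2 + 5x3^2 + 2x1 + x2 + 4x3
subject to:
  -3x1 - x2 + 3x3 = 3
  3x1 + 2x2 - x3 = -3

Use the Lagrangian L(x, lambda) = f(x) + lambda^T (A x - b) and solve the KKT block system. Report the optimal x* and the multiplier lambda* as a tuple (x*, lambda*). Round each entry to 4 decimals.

Form the Lagrangian:
  L(x, lambda) = (1/2) x^T Q x + c^T x + lambda^T (A x - b)
Stationarity (grad_x L = 0): Q x + c + A^T lambda = 0.
Primal feasibility: A x = b.

This gives the KKT block system:
  [ Q   A^T ] [ x     ]   [-c ]
  [ A    0  ] [ lambda ] = [ b ]

Solving the linear system:
  x*      = (-0.61, -0.468, 0.234)
  lambda* = (-3.5647, -1.9142)
  f(x*)   = 2.0998

x* = (-0.61, -0.468, 0.234), lambda* = (-3.5647, -1.9142)


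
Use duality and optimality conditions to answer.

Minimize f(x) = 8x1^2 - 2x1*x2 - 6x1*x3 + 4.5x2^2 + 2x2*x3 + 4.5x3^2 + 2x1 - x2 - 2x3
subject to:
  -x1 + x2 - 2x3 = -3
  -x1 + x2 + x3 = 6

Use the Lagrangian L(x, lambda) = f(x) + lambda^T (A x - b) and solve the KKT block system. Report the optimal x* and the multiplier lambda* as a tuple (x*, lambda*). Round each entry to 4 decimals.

Form the Lagrangian:
  L(x, lambda) = (1/2) x^T Q x + c^T x + lambda^T (A x - b)
Stationarity (grad_x L = 0): Q x + c + A^T lambda = 0.
Primal feasibility: A x = b.

This gives the KKT block system:
  [ Q   A^T ] [ x     ]   [-c ]
  [ A    0  ] [ lambda ] = [ b ]

Solving the linear system:
  x*      = (-0.4762, 2.5238, 3)
  lambda* = (1.4127, -30.0794)
  f(x*)   = 87.619

x* = (-0.4762, 2.5238, 3), lambda* = (1.4127, -30.0794)


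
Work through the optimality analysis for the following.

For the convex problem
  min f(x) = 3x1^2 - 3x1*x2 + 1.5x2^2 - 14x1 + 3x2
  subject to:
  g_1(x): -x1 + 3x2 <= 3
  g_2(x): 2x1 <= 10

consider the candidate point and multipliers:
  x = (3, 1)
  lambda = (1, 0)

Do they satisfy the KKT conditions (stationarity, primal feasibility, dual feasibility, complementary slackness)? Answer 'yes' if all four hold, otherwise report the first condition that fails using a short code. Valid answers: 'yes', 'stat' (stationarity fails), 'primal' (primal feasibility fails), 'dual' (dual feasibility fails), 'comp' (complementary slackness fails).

Gradient of f: grad f(x) = Q x + c = (1, -3)
Constraint values g_i(x) = a_i^T x - b_i:
  g_1((3, 1)) = -3
  g_2((3, 1)) = -4
Stationarity residual: grad f(x) + sum_i lambda_i a_i = (0, 0)
  -> stationarity OK
Primal feasibility (all g_i <= 0): OK
Dual feasibility (all lambda_i >= 0): OK
Complementary slackness (lambda_i * g_i(x) = 0 for all i): FAILS

Verdict: the first failing condition is complementary_slackness -> comp.

comp


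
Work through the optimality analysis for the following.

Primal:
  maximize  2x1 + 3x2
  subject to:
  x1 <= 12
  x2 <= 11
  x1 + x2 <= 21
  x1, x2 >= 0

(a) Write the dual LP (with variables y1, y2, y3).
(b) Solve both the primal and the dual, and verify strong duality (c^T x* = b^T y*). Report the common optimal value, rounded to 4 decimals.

The standard primal-dual pair for 'max c^T x s.t. A x <= b, x >= 0' is:
  Dual:  min b^T y  s.t.  A^T y >= c,  y >= 0.

So the dual LP is:
  minimize  12y1 + 11y2 + 21y3
  subject to:
    y1 + y3 >= 2
    y2 + y3 >= 3
    y1, y2, y3 >= 0

Solving the primal: x* = (10, 11).
  primal value c^T x* = 53.
Solving the dual: y* = (0, 1, 2).
  dual value b^T y* = 53.
Strong duality: c^T x* = b^T y*. Confirmed.

53


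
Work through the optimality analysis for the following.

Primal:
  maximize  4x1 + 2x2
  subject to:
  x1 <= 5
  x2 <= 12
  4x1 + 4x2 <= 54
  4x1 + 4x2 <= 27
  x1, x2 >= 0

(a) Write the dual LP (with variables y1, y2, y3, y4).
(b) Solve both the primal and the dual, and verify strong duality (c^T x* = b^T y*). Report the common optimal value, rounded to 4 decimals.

The standard primal-dual pair for 'max c^T x s.t. A x <= b, x >= 0' is:
  Dual:  min b^T y  s.t.  A^T y >= c,  y >= 0.

So the dual LP is:
  minimize  5y1 + 12y2 + 54y3 + 27y4
  subject to:
    y1 + 4y3 + 4y4 >= 4
    y2 + 4y3 + 4y4 >= 2
    y1, y2, y3, y4 >= 0

Solving the primal: x* = (5, 1.75).
  primal value c^T x* = 23.5.
Solving the dual: y* = (2, 0, 0, 0.5).
  dual value b^T y* = 23.5.
Strong duality: c^T x* = b^T y*. Confirmed.

23.5


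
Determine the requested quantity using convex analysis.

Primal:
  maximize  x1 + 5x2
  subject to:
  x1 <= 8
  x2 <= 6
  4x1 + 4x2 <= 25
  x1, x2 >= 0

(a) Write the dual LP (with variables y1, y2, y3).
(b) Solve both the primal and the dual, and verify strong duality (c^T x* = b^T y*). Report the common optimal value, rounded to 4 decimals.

The standard primal-dual pair for 'max c^T x s.t. A x <= b, x >= 0' is:
  Dual:  min b^T y  s.t.  A^T y >= c,  y >= 0.

So the dual LP is:
  minimize  8y1 + 6y2 + 25y3
  subject to:
    y1 + 4y3 >= 1
    y2 + 4y3 >= 5
    y1, y2, y3 >= 0

Solving the primal: x* = (0.25, 6).
  primal value c^T x* = 30.25.
Solving the dual: y* = (0, 4, 0.25).
  dual value b^T y* = 30.25.
Strong duality: c^T x* = b^T y*. Confirmed.

30.25


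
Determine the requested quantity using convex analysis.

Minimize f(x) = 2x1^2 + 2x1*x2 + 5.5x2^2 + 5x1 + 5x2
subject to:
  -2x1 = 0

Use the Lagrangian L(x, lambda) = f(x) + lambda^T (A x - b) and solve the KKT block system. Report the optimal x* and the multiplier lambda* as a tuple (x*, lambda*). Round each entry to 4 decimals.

Form the Lagrangian:
  L(x, lambda) = (1/2) x^T Q x + c^T x + lambda^T (A x - b)
Stationarity (grad_x L = 0): Q x + c + A^T lambda = 0.
Primal feasibility: A x = b.

This gives the KKT block system:
  [ Q   A^T ] [ x     ]   [-c ]
  [ A    0  ] [ lambda ] = [ b ]

Solving the linear system:
  x*      = (0, -0.4545)
  lambda* = (2.0455)
  f(x*)   = -1.1364

x* = (0, -0.4545), lambda* = (2.0455)


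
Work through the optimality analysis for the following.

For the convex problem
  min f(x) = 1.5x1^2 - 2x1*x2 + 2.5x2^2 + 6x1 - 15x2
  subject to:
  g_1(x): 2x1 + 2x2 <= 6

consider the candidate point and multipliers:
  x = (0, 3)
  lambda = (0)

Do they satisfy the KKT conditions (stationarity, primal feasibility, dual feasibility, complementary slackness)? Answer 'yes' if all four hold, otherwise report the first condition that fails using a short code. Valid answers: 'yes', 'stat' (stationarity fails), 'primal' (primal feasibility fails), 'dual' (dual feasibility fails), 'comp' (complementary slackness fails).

Gradient of f: grad f(x) = Q x + c = (0, 0)
Constraint values g_i(x) = a_i^T x - b_i:
  g_1((0, 3)) = 0
Stationarity residual: grad f(x) + sum_i lambda_i a_i = (0, 0)
  -> stationarity OK
Primal feasibility (all g_i <= 0): OK
Dual feasibility (all lambda_i >= 0): OK
Complementary slackness (lambda_i * g_i(x) = 0 for all i): OK

Verdict: yes, KKT holds.

yes


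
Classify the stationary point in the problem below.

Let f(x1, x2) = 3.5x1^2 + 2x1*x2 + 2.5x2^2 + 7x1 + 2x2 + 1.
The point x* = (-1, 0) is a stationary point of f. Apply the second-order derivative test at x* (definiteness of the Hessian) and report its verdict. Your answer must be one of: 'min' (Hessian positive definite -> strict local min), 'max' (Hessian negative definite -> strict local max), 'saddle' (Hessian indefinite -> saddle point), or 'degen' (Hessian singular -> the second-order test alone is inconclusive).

Compute the Hessian H = grad^2 f:
  H = [[7, 2], [2, 5]]
Verify stationarity: grad f(x*) = H x* + g = (0, 0).
Eigenvalues of H: 3.7639, 8.2361.
Both eigenvalues > 0, so H is positive definite -> x* is a strict local min.

min


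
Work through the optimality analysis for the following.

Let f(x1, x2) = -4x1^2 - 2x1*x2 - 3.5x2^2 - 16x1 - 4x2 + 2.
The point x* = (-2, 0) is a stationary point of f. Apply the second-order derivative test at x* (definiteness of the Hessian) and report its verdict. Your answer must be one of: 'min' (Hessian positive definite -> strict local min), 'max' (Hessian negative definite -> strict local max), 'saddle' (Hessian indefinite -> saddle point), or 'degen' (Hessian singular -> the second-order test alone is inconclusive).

Compute the Hessian H = grad^2 f:
  H = [[-8, -2], [-2, -7]]
Verify stationarity: grad f(x*) = H x* + g = (0, 0).
Eigenvalues of H: -9.5616, -5.4384.
Both eigenvalues < 0, so H is negative definite -> x* is a strict local max.

max


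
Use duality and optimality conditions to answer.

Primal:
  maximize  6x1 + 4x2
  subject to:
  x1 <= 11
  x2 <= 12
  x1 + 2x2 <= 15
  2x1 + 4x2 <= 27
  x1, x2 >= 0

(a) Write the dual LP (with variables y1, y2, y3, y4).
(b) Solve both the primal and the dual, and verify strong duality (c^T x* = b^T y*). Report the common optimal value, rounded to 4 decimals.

The standard primal-dual pair for 'max c^T x s.t. A x <= b, x >= 0' is:
  Dual:  min b^T y  s.t.  A^T y >= c,  y >= 0.

So the dual LP is:
  minimize  11y1 + 12y2 + 15y3 + 27y4
  subject to:
    y1 + y3 + 2y4 >= 6
    y2 + 2y3 + 4y4 >= 4
    y1, y2, y3, y4 >= 0

Solving the primal: x* = (11, 1.25).
  primal value c^T x* = 71.
Solving the dual: y* = (4, 0, 0, 1).
  dual value b^T y* = 71.
Strong duality: c^T x* = b^T y*. Confirmed.

71


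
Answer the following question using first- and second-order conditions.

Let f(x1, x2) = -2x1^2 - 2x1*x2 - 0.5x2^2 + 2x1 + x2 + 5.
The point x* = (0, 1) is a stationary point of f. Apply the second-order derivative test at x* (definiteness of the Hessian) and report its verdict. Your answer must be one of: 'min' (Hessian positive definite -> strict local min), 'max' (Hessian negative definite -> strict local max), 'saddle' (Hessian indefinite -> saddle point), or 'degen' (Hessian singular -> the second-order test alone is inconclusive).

Compute the Hessian H = grad^2 f:
  H = [[-4, -2], [-2, -1]]
Verify stationarity: grad f(x*) = H x* + g = (0, 0).
Eigenvalues of H: -5, 0.
H has a zero eigenvalue (singular; negative semidefinite but not definite), so H is neither positive definite, negative definite, nor indefinite. The second-order test alone is inconclusive -> degen.
(Indeed, f is constant along the null direction of H through x*, so x* is not a strict local extremum.)

degen
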